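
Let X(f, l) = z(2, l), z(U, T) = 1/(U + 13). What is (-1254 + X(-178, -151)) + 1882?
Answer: 9421/15 ≈ 628.07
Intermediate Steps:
z(U, T) = 1/(13 + U)
X(f, l) = 1/15 (X(f, l) = 1/(13 + 2) = 1/15)
(-1254 + X(-178, -151)) + 1882 = (-1254 + 1/15) + 1882 = -18809/15 + 1882 = 9421/15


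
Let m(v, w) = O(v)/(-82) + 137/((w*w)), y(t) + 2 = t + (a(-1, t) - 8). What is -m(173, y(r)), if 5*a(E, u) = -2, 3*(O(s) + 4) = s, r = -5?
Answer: 112019/1458534 ≈ 0.076802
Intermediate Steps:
O(s) = -4 + s/3
a(E, u) = -⅖ (a(E, u) = (⅕)*(-2) = -⅖)
y(t) = -52/5 + t (y(t) = -2 + (t + (-⅖ - 8)) = -2 + (t - 42/5) = -2 + (-42/5 + t) = -52/5 + t)
m(v, w) = 2/41 + 137/w² - v/246 (m(v, w) = (-4 + v/3)/(-82) + 137/((w*w)) = (-4 + v/3)*(-1/82) + 137/(w²) = (2/41 - v/246) + 137/w² = 2/41 + 137/w² - v/246)
-m(173, y(r)) = -(2/41 + 137/(-52/5 - 5)² - 1/246*173) = -(2/41 + 137/(-77/5)² - 173/246) = -(2/41 + 137*(25/5929) - 173/246) = -(2/41 + 3425/5929 - 173/246) = -1*(-112019/1458534) = 112019/1458534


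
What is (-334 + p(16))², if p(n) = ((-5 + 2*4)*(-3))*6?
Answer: 150544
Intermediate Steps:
p(n) = -54 (p(n) = ((-5 + 8)*(-3))*6 = (3*(-3))*6 = -9*6 = -54)
(-334 + p(16))² = (-334 - 54)² = (-388)² = 150544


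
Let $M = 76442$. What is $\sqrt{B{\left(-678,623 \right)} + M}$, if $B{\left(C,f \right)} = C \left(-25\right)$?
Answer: $4 \sqrt{5837} \approx 305.6$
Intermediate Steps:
$B{\left(C,f \right)} = - 25 C$
$\sqrt{B{\left(-678,623 \right)} + M} = \sqrt{\left(-25\right) \left(-678\right) + 76442} = \sqrt{16950 + 76442} = \sqrt{93392} = 4 \sqrt{5837}$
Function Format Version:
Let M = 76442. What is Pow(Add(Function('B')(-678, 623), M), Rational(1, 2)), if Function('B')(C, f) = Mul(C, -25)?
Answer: Mul(4, Pow(5837, Rational(1, 2))) ≈ 305.60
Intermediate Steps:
Function('B')(C, f) = Mul(-25, C)
Pow(Add(Function('B')(-678, 623), M), Rational(1, 2)) = Pow(Add(Mul(-25, -678), 76442), Rational(1, 2)) = Pow(Add(16950, 76442), Rational(1, 2)) = Pow(93392, Rational(1, 2)) = Mul(4, Pow(5837, Rational(1, 2)))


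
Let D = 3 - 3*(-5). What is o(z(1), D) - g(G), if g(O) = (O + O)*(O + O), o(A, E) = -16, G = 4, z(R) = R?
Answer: -80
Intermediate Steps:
D = 18 (D = 3 + 15 = 18)
g(O) = 4*O² (g(O) = (2*O)*(2*O) = 4*O²)
o(z(1), D) - g(G) = -16 - 4*4² = -16 - 4*16 = -16 - 1*64 = -16 - 64 = -80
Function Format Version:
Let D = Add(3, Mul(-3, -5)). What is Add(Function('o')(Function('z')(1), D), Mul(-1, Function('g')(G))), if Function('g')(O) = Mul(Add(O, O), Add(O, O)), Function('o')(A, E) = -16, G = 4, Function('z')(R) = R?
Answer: -80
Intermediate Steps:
D = 18 (D = Add(3, 15) = 18)
Function('g')(O) = Mul(4, Pow(O, 2)) (Function('g')(O) = Mul(Mul(2, O), Mul(2, O)) = Mul(4, Pow(O, 2)))
Add(Function('o')(Function('z')(1), D), Mul(-1, Function('g')(G))) = Add(-16, Mul(-1, Mul(4, Pow(4, 2)))) = Add(-16, Mul(-1, Mul(4, 16))) = Add(-16, Mul(-1, 64)) = Add(-16, -64) = -80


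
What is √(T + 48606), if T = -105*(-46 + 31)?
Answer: √50181 ≈ 224.01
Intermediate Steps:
T = 1575 (T = -105*(-15) = 1575)
√(T + 48606) = √(1575 + 48606) = √50181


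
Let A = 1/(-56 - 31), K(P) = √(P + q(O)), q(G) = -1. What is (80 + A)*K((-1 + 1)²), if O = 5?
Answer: 6959*I/87 ≈ 79.989*I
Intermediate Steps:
K(P) = √(-1 + P) (K(P) = √(P - 1) = √(-1 + P))
A = -1/87 (A = 1/(-87) = -1/87 ≈ -0.011494)
(80 + A)*K((-1 + 1)²) = (80 - 1/87)*√(-1 + (-1 + 1)²) = 6959*√(-1 + 0²)/87 = 6959*√(-1 + 0)/87 = 6959*√(-1)/87 = 6959*I/87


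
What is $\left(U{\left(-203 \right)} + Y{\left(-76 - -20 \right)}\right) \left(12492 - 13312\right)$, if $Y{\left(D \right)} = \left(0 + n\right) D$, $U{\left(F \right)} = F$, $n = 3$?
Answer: $304220$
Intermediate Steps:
$Y{\left(D \right)} = 3 D$ ($Y{\left(D \right)} = \left(0 + 3\right) D = 3 D$)
$\left(U{\left(-203 \right)} + Y{\left(-76 - -20 \right)}\right) \left(12492 - 13312\right) = \left(-203 + 3 \left(-76 - -20\right)\right) \left(12492 - 13312\right) = \left(-203 + 3 \left(-76 + 20\right)\right) \left(-820\right) = \left(-203 + 3 \left(-56\right)\right) \left(-820\right) = \left(-203 - 168\right) \left(-820\right) = \left(-371\right) \left(-820\right) = 304220$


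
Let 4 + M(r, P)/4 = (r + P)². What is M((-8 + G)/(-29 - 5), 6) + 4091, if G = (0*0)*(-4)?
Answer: 1222619/289 ≈ 4230.5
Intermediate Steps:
G = 0 (G = 0*(-4) = 0)
M(r, P) = -16 + 4*(P + r)² (M(r, P) = -16 + 4*(r + P)² = -16 + 4*(P + r)²)
M((-8 + G)/(-29 - 5), 6) + 4091 = (-16 + 4*(6 + (-8 + 0)/(-29 - 5))²) + 4091 = (-16 + 4*(6 - 8/(-34))²) + 4091 = (-16 + 4*(6 - 8*(-1/34))²) + 4091 = (-16 + 4*(6 + 4/17)²) + 4091 = (-16 + 4*(106/17)²) + 4091 = (-16 + 4*(11236/289)) + 4091 = (-16 + 44944/289) + 4091 = 40320/289 + 4091 = 1222619/289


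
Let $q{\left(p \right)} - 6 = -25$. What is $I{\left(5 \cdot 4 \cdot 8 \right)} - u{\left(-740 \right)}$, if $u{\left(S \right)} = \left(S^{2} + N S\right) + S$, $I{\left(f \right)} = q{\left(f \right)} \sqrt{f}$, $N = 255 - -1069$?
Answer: $432900 - 76 \sqrt{10} \approx 4.3266 \cdot 10^{5}$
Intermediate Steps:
$q{\left(p \right)} = -19$ ($q{\left(p \right)} = 6 - 25 = -19$)
$N = 1324$ ($N = 255 + 1069 = 1324$)
$I{\left(f \right)} = - 19 \sqrt{f}$
$u{\left(S \right)} = S^{2} + 1325 S$ ($u{\left(S \right)} = \left(S^{2} + 1324 S\right) + S = S^{2} + 1325 S$)
$I{\left(5 \cdot 4 \cdot 8 \right)} - u{\left(-740 \right)} = - 19 \sqrt{5 \cdot 4 \cdot 8} - - 740 \left(1325 - 740\right) = - 19 \sqrt{20 \cdot 8} - \left(-740\right) 585 = - 19 \sqrt{160} - -432900 = - 19 \cdot 4 \sqrt{10} + 432900 = - 76 \sqrt{10} + 432900 = 432900 - 76 \sqrt{10}$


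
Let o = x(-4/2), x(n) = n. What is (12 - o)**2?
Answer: 196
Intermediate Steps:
o = -2 (o = -4/2 = -4*1/2 = -2)
(12 - o)**2 = (12 - 1*(-2))**2 = (12 + 2)**2 = 14**2 = 196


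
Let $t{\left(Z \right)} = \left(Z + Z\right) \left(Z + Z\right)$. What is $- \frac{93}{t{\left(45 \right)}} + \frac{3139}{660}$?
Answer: $\frac{70457}{14850} \approx 4.7446$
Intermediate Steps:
$t{\left(Z \right)} = 4 Z^{2}$ ($t{\left(Z \right)} = 2 Z 2 Z = 4 Z^{2}$)
$- \frac{93}{t{\left(45 \right)}} + \frac{3139}{660} = - \frac{93}{4 \cdot 45^{2}} + \frac{3139}{660} = - \frac{93}{4 \cdot 2025} + 3139 \cdot \frac{1}{660} = - \frac{93}{8100} + \frac{3139}{660} = \left(-93\right) \frac{1}{8100} + \frac{3139}{660} = - \frac{31}{2700} + \frac{3139}{660} = \frac{70457}{14850}$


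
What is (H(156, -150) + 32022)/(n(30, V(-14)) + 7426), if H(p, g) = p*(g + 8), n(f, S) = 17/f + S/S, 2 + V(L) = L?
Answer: 6300/4741 ≈ 1.3288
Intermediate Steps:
V(L) = -2 + L
n(f, S) = 1 + 17/f (n(f, S) = 17/f + 1 = 1 + 17/f)
H(p, g) = p*(8 + g)
(H(156, -150) + 32022)/(n(30, V(-14)) + 7426) = (156*(8 - 150) + 32022)/((17 + 30)/30 + 7426) = (156*(-142) + 32022)/((1/30)*47 + 7426) = (-22152 + 32022)/(47/30 + 7426) = 9870/(222827/30) = 9870*(30/222827) = 6300/4741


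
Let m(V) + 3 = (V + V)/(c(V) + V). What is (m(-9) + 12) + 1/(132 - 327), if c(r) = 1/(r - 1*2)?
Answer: 21401/1950 ≈ 10.975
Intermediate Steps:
c(r) = 1/(-2 + r) (c(r) = 1/(r - 2) = 1/(-2 + r))
m(V) = -3 + 2*V/(V + 1/(-2 + V)) (m(V) = -3 + (V + V)/(1/(-2 + V) + V) = -3 + (2*V)/(V + 1/(-2 + V)) = -3 + 2*V/(V + 1/(-2 + V)))
(m(-9) + 12) + 1/(132 - 327) = ((-3 - 1*(-9)*(-2 - 9))/(1 - 9*(-2 - 9)) + 12) + 1/(132 - 327) = ((-3 - 1*(-9)*(-11))/(1 - 9*(-11)) + 12) + 1/(-195) = ((-3 - 99)/(1 + 99) + 12) - 1/195 = (-102/100 + 12) - 1/195 = ((1/100)*(-102) + 12) - 1/195 = (-51/50 + 12) - 1/195 = 549/50 - 1/195 = 21401/1950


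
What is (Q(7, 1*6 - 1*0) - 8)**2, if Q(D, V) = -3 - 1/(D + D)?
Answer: 24025/196 ≈ 122.58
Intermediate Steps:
Q(D, V) = -3 - 1/(2*D)
(Q(7, 1*6 - 1*0) - 8)**2 = ((-3 - 1/2/7) - 8)**2 = ((-3 - 1/2*1/7) - 8)**2 = ((-3 - 1/14) - 8)**2 = (-43/14 - 8)**2 = (-155/14)**2 = 24025/196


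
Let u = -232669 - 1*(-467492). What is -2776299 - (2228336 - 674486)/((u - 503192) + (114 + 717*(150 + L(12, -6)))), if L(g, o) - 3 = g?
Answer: -8326089624/2999 ≈ -2.7763e+6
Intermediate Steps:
u = 234823 (u = -232669 + 467492 = 234823)
L(g, o) = 3 + g
-2776299 - (2228336 - 674486)/((u - 503192) + (114 + 717*(150 + L(12, -6)))) = -2776299 - (2228336 - 674486)/((234823 - 503192) + (114 + 717*(150 + (3 + 12)))) = -2776299 - 1553850/(-268369 + (114 + 717*(150 + 15))) = -2776299 - 1553850/(-268369 + (114 + 717*165)) = -2776299 - 1553850/(-268369 + (114 + 118305)) = -2776299 - 1553850/(-268369 + 118419) = -2776299 - 1553850/(-149950) = -2776299 - 1553850*(-1)/149950 = -2776299 - 1*(-31077/2999) = -2776299 + 31077/2999 = -8326089624/2999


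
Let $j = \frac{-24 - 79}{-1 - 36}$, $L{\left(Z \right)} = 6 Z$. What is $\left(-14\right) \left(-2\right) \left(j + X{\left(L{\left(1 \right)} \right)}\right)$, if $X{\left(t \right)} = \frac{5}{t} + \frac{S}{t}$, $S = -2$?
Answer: $\frac{3402}{37} \approx 91.946$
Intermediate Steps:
$X{\left(t \right)} = \frac{3}{t}$ ($X{\left(t \right)} = \frac{5}{t} - \frac{2}{t} = \frac{3}{t}$)
$j = \frac{103}{37}$ ($j = - \frac{103}{-37} = \left(-103\right) \left(- \frac{1}{37}\right) = \frac{103}{37} \approx 2.7838$)
$\left(-14\right) \left(-2\right) \left(j + X{\left(L{\left(1 \right)} \right)}\right) = \left(-14\right) \left(-2\right) \left(\frac{103}{37} + \frac{3}{6 \cdot 1}\right) = 28 \left(\frac{103}{37} + \frac{3}{6}\right) = 28 \left(\frac{103}{37} + 3 \cdot \frac{1}{6}\right) = 28 \left(\frac{103}{37} + \frac{1}{2}\right) = 28 \cdot \frac{243}{74} = \frac{3402}{37}$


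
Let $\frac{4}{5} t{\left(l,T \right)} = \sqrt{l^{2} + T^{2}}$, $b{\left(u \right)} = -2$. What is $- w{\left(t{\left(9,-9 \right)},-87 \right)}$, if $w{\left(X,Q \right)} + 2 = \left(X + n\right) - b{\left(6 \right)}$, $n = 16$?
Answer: $-16 - \frac{45 \sqrt{2}}{4} \approx -31.91$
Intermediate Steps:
$t{\left(l,T \right)} = \frac{5 \sqrt{T^{2} + l^{2}}}{4}$ ($t{\left(l,T \right)} = \frac{5 \sqrt{l^{2} + T^{2}}}{4} = \frac{5 \sqrt{T^{2} + l^{2}}}{4}$)
$w{\left(X,Q \right)} = 16 + X$ ($w{\left(X,Q \right)} = -2 + \left(\left(X + 16\right) - -2\right) = -2 + \left(\left(16 + X\right) + 2\right) = -2 + \left(18 + X\right) = 16 + X$)
$- w{\left(t{\left(9,-9 \right)},-87 \right)} = - (16 + \frac{5 \sqrt{\left(-9\right)^{2} + 9^{2}}}{4}) = - (16 + \frac{5 \sqrt{81 + 81}}{4}) = - (16 + \frac{5 \sqrt{162}}{4}) = - (16 + \frac{5 \cdot 9 \sqrt{2}}{4}) = - (16 + \frac{45 \sqrt{2}}{4}) = -16 - \frac{45 \sqrt{2}}{4}$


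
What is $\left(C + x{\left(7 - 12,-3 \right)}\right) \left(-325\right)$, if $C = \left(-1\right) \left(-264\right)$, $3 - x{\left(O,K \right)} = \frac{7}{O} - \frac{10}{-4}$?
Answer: $- \frac{172835}{2} \approx -86418.0$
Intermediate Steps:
$x{\left(O,K \right)} = \frac{1}{2} - \frac{7}{O}$ ($x{\left(O,K \right)} = 3 - \left(\frac{7}{O} - \frac{10}{-4}\right) = 3 - \left(\frac{7}{O} - - \frac{5}{2}\right) = 3 - \left(\frac{7}{O} + \frac{5}{2}\right) = 3 - \left(\frac{5}{2} + \frac{7}{O}\right) = \frac{1}{2} - \frac{7}{O}$)
$C = 264$
$\left(C + x{\left(7 - 12,-3 \right)}\right) \left(-325\right) = \left(264 + \frac{-14 + \left(7 - 12\right)}{2 \left(7 - 12\right)}\right) \left(-325\right) = \left(264 + \frac{-14 - 5}{2 \left(-5\right)}\right) \left(-325\right) = \left(264 + \frac{1}{2} \left(- \frac{1}{5}\right) \left(-19\right)\right) \left(-325\right) = \left(264 + \frac{19}{10}\right) \left(-325\right) = \frac{2659}{10} \left(-325\right) = - \frac{172835}{2}$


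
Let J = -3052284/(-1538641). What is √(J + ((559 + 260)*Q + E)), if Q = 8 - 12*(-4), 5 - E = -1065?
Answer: √111117004868338898/1538641 ≈ 216.65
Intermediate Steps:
E = 1070 (E = 5 - 1*(-1065) = 5 + 1065 = 1070)
J = 3052284/1538641 (J = -3052284*(-1/1538641) = 3052284/1538641 ≈ 1.9838)
Q = 56 (Q = 8 + 48 = 56)
√(J + ((559 + 260)*Q + E)) = √(3052284/1538641 + ((559 + 260)*56 + 1070)) = √(3052284/1538641 + (819*56 + 1070)) = √(3052284/1538641 + (45864 + 1070)) = √(3052284/1538641 + 46934) = √(72217628978/1538641) = √111117004868338898/1538641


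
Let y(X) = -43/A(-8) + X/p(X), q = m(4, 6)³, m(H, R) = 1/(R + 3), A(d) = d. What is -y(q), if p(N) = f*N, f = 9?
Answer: -395/72 ≈ -5.4861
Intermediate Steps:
m(H, R) = 1/(3 + R)
p(N) = 9*N
q = 1/729 (q = (1/(3 + 6))³ = (1/9)³ = (⅑)³ = 1/729 ≈ 0.0013717)
y(X) = 395/72 (y(X) = -43/(-8) + X/((9*X)) = -43*(-⅛) + X*(1/(9*X)) = 43/8 + ⅑ = 395/72)
-y(q) = -1*395/72 = -395/72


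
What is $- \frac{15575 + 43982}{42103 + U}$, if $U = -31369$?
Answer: $- \frac{59557}{10734} \approx -5.5484$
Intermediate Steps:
$- \frac{15575 + 43982}{42103 + U} = - \frac{15575 + 43982}{42103 - 31369} = - \frac{59557}{10734}$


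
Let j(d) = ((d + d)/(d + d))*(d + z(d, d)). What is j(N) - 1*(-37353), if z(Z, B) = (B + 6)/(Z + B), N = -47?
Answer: 3506805/94 ≈ 37306.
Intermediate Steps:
z(Z, B) = (6 + B)/(B + Z)
j(d) = d + (6 + d)/(2*d) (j(d) = ((d + d)/(d + d))*(d + (6 + d)/(d + d)) = ((2*d)/((2*d)))*(d + (6 + d)/((2*d))) = ((2*d)*(1/(2*d)))*(d + (1/(2*d))*(6 + d)) = 1*(d + (6 + d)/(2*d)) = d + (6 + d)/(2*d))
j(N) - 1*(-37353) = (½ - 47 + 3/(-47)) - 1*(-37353) = (½ - 47 + 3*(-1/47)) + 37353 = (½ - 47 - 3/47) + 37353 = -4377/94 + 37353 = 3506805/94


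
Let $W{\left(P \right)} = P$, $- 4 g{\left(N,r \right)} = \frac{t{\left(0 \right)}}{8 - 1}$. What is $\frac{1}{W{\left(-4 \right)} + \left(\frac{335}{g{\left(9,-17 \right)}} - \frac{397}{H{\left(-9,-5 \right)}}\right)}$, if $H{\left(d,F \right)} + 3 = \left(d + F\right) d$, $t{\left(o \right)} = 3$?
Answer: $- \frac{123}{385469} \approx -0.00031909$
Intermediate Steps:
$H{\left(d,F \right)} = -3 + d \left(F + d\right)$ ($H{\left(d,F \right)} = -3 + \left(d + F\right) d = -3 + \left(F + d\right) d = -3 + d \left(F + d\right)$)
$g{\left(N,r \right)} = - \frac{3}{28}$ ($g{\left(N,r \right)} = - \frac{3 \frac{1}{8 - 1}}{4} = - \frac{3 \cdot \frac{1}{7}}{4} = \left(- \frac{1}{4}\right) \frac{3}{7} = - \frac{3}{28}$)
$\frac{1}{W{\left(-4 \right)} + \left(\frac{335}{g{\left(9,-17 \right)}} - \frac{397}{H{\left(-9,-5 \right)}}\right)} = \frac{1}{-4 - \left(\frac{9380}{3} + \frac{397}{-3 + \left(-9\right)^{2} - -45}\right)} = \frac{1}{-4 - \left(\frac{9380}{3} + \frac{397}{-3 + 81 + 45}\right)} = \frac{1}{-4 - \left(\frac{9380}{3} + \frac{397}{123}\right)} = \frac{1}{-4 - \frac{384977}{123}} = \frac{1}{- \frac{385469}{123}} = - \frac{123}{385469}$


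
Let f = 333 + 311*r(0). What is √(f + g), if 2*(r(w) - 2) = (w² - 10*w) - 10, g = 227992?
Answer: 8*√3553 ≈ 476.86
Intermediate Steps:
r(w) = -3 + w²/2 - 5*w (r(w) = 2 + ((w² - 10*w) - 10)/2 = 2 + (-10 + w² - 10*w)/2 = 2 + (-5 + w²/2 - 5*w) = -3 + w²/2 - 5*w)
f = -600 (f = 333 + 311*(-3 + (½)*0² - 5*0) = 333 + 311*(-3 + (½)*0 + 0) = 333 + 311*(-3 + 0 + 0) = 333 + 311*(-3) = 333 - 933 = -600)
√(f + g) = √(-600 + 227992) = √227392 = 8*√3553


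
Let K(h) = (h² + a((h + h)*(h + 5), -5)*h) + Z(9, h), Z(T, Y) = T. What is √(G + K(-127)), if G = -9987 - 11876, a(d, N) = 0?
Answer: 5*I*√229 ≈ 75.664*I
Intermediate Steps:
G = -21863
K(h) = 9 + h² (K(h) = (h² + 0*h) + 9 = (h² + 0) + 9 = h² + 9 = 9 + h²)
√(G + K(-127)) = √(-21863 + (9 + (-127)²)) = √(-21863 + (9 + 16129)) = √(-21863 + 16138) = √(-5725) = 5*I*√229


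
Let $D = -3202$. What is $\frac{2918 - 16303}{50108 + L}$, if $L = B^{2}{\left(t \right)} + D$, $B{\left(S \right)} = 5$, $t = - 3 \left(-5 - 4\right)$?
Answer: $- \frac{13385}{46931} \approx -0.28521$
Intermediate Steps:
$t = 27$ ($t = \left(-3\right) \left(-9\right) = 27$)
$L = -3177$ ($L = 5^{2} - 3202 = 25 - 3202 = -3177$)
$\frac{2918 - 16303}{50108 + L} = \frac{2918 - 16303}{50108 - 3177} = - \frac{13385}{46931}$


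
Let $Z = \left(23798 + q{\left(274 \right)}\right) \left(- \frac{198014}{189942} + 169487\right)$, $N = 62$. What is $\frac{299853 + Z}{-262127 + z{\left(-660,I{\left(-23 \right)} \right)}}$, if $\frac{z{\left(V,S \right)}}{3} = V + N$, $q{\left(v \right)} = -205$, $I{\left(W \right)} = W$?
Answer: $- \frac{379787324115173}{25064841291} \approx -15152.0$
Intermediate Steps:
$z{\left(V,S \right)} = 186 + 3 V$ ($z{\left(V,S \right)} = 3 \left(V + 62\right) = 3 \left(62 + V\right) = 186 + 3 V$)
$Z = \frac{379758846775910}{94971}$ ($Z = \left(23798 - 205\right) \left(- \frac{198014}{189942} + 169487\right) = 23593 \left(\left(-198014\right) \frac{1}{189942} + 169487\right) = 23593 \left(- \frac{99007}{94971} + 169487\right) = 23593 \cdot \frac{16096250870}{94971} = \frac{379758846775910}{94971} \approx 3.9987 \cdot 10^{9}$)
$\frac{299853 + Z}{-262127 + z{\left(-660,I{\left(-23 \right)} \right)}} = \frac{299853 + \frac{379758846775910}{94971}}{-262127 + \left(186 + 3 \left(-660\right)\right)} = \frac{379787324115173}{94971 \left(-262127 + \left(186 - 1980\right)\right)} = \frac{379787324115173}{94971 \left(-262127 - 1794\right)} = \frac{379787324115173}{94971 \left(-263921\right)} = \frac{379787324115173}{94971} \left(- \frac{1}{263921}\right) = - \frac{379787324115173}{25064841291}$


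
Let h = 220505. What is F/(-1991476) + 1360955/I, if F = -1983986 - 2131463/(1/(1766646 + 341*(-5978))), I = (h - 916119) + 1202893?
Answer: -146967642401226065/505116976902 ≈ -2.9096e+5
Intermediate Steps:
I = 507279 (I = (220505 - 916119) + 1202893 = -695614 + 1202893 = 507279)
F = 579440495490 (F = -1983986 - 2131463/(1/(1766646 - 2038498)) = -1983986 - 2131463/(1/(-271852)) = -1983986 - 2131463/(-1/271852) = -1983986 - 2131463*(-271852) = -1983986 + 579442479476 = 579440495490)
F/(-1991476) + 1360955/I = 579440495490/(-1991476) + 1360955/507279 = 579440495490*(-1/1991476) + 1360955*(1/507279) = -289720247745/995738 + 1360955/507279 = -146967642401226065/505116976902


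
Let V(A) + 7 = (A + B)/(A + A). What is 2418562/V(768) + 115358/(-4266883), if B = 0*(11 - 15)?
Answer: -20639443664146/55469479 ≈ -3.7209e+5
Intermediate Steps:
B = 0 (B = 0*(-4) = 0)
V(A) = -13/2 (V(A) = -7 + (A + 0)/(A + A) = -7 + A/((2*A)) = -7 + A*(1/(2*A)) = -7 + ½ = -13/2)
2418562/V(768) + 115358/(-4266883) = 2418562/(-13/2) + 115358/(-4266883) = 2418562*(-2/13) + 115358*(-1/4266883) = -4837124/13 - 115358/4266883 = -20639443664146/55469479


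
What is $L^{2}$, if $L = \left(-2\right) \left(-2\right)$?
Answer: $16$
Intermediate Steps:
$L = 4$
$L^{2} = 4^{2} = 16$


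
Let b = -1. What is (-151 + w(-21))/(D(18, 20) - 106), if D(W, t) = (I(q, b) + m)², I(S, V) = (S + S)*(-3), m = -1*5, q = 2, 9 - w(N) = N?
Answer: -121/183 ≈ -0.66120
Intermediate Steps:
w(N) = 9 - N
m = -5
I(S, V) = -6*S (I(S, V) = (2*S)*(-3) = -6*S)
D(W, t) = 289 (D(W, t) = (-6*2 - 5)² = (-12 - 5)² = (-17)² = 289)
(-151 + w(-21))/(D(18, 20) - 106) = (-151 + (9 - 1*(-21)))/(289 - 106) = (-151 + (9 + 21))/183 = (-151 + 30)*(1/183) = -121*1/183 = -121/183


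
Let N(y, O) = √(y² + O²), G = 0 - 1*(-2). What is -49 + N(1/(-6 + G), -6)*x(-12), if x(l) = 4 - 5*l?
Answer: -49 + 16*√577 ≈ 335.33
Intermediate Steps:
G = 2 (G = 0 + 2 = 2)
N(y, O) = √(O² + y²)
-49 + N(1/(-6 + G), -6)*x(-12) = -49 + √((-6)² + (1/(-6 + 2))²)*(4 - 5*(-12)) = -49 + √(36 + (1/(-4))²)*(4 + 60) = -49 + √(36 + (-¼)²)*64 = -49 + √(36 + 1/16)*64 = -49 + √(577/16)*64 = -49 + (√577/4)*64 = -49 + 16*√577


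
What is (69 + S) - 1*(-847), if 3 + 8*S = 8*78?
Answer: 7949/8 ≈ 993.63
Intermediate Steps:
S = 621/8 (S = -3/8 + (8*78)/8 = -3/8 + (1/8)*624 = -3/8 + 78 = 621/8 ≈ 77.625)
(69 + S) - 1*(-847) = (69 + 621/8) - 1*(-847) = 1173/8 + 847 = 7949/8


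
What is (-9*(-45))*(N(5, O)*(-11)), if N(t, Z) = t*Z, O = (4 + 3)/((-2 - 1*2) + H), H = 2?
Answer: 155925/2 ≈ 77963.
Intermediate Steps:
O = -7/2 (O = (4 + 3)/((-2 - 1*2) + 2) = 7/((-2 - 2) + 2) = 7/(-4 + 2) = 7/(-2) = 7*(-½) = -7/2 ≈ -3.5000)
N(t, Z) = Z*t
(-9*(-45))*(N(5, O)*(-11)) = (-9*(-45))*(-7/2*5*(-11)) = 405*(-35/2*(-11)) = 405*(385/2) = 155925/2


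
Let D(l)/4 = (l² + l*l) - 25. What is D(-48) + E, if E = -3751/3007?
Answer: 1778083/97 ≈ 18331.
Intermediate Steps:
D(l) = -100 + 8*l² (D(l) = 4*((l² + l*l) - 25) = 4*((l² + l²) - 25) = 4*(2*l² - 25) = 4*(-25 + 2*l²) = -100 + 8*l²)
E = -121/97 (E = -3751*1/3007 = -121/97 ≈ -1.2474)
D(-48) + E = (-100 + 8*(-48)²) - 121/97 = (-100 + 8*2304) - 121/97 = (-100 + 18432) - 121/97 = 18332 - 121/97 = 1778083/97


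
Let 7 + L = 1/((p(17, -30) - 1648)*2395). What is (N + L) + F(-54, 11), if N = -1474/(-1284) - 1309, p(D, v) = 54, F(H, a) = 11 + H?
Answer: -831996148618/612729615 ≈ -1357.9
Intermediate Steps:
N = -839641/642 (N = -1474*(-1/1284) - 1309 = 737/642 - 1309 = -839641/642 ≈ -1307.9)
L = -26723411/3817630 (L = -7 + 1/((54 - 1648)*2395) = -7 + (1/2395)/(-1594) = -7 - 1/1594*1/2395 = -7 - 1/3817630 = -26723411/3817630 ≈ -7.0000)
(N + L) + F(-54, 11) = (-839641/642 - 26723411/3817630) + (11 - 54) = -805648775173/612729615 - 43 = -831996148618/612729615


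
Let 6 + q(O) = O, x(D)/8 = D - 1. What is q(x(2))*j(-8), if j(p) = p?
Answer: -16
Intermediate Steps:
x(D) = -8 + 8*D (x(D) = 8*(D - 1) = 8*(-1 + D) = -8 + 8*D)
q(O) = -6 + O
q(x(2))*j(-8) = (-6 + (-8 + 8*2))*(-8) = (-6 + (-8 + 16))*(-8) = (-6 + 8)*(-8) = 2*(-8) = -16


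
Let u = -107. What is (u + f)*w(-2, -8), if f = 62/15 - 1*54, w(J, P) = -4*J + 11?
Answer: -44707/15 ≈ -2980.5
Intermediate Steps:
w(J, P) = 11 - 4*J
f = -748/15 (f = 62*(1/15) - 54 = 62/15 - 54 = -748/15 ≈ -49.867)
(u + f)*w(-2, -8) = (-107 - 748/15)*(11 - 4*(-2)) = -2353*(11 + 8)/15 = -2353/15*19 = -44707/15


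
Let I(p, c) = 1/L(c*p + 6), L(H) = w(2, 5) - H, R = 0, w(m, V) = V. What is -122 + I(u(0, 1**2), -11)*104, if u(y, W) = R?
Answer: -226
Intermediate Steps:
L(H) = 5 - H
u(y, W) = 0
I(p, c) = 1/(-1 - c*p) (I(p, c) = 1/(5 - (c*p + 6)) = 1/(5 - (6 + c*p)) = 1/(5 + (-6 - c*p)) = 1/(-1 - c*p))
-122 + I(u(0, 1**2), -11)*104 = -122 - 1/(1 - 11*0)*104 = -122 - 1/(1 + 0)*104 = -122 - 1/1*104 = -122 - 1*1*104 = -122 - 1*104 = -122 - 104 = -226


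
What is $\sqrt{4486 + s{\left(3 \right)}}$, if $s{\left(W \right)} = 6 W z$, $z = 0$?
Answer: $\sqrt{4486} \approx 66.978$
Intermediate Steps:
$s{\left(W \right)} = 0$ ($s{\left(W \right)} = 6 W 0 = 0$)
$\sqrt{4486 + s{\left(3 \right)}} = \sqrt{4486 + 0} = \sqrt{4486}$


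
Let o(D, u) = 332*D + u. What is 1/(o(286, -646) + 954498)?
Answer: 1/1048804 ≈ 9.5347e-7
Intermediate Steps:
o(D, u) = u + 332*D
1/(o(286, -646) + 954498) = 1/((-646 + 332*286) + 954498) = 1/((-646 + 94952) + 954498) = 1/(94306 + 954498) = 1/1048804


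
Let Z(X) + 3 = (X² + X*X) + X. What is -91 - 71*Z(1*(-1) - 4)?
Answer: -3073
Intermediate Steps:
Z(X) = -3 + X + 2*X² (Z(X) = -3 + ((X² + X*X) + X) = -3 + ((X² + X²) + X) = -3 + (2*X² + X) = -3 + (X + 2*X²) = -3 + X + 2*X²)
-91 - 71*Z(1*(-1) - 4) = -91 - 71*(-3 + (1*(-1) - 4) + 2*(1*(-1) - 4)²) = -91 - 71*(-3 + (-1 - 4) + 2*(-1 - 4)²) = -91 - 71*(-3 - 5 + 2*(-5)²) = -91 - 71*(-3 - 5 + 2*25) = -91 - 71*(-3 - 5 + 50) = -91 - 71*42 = -91 - 2982 = -3073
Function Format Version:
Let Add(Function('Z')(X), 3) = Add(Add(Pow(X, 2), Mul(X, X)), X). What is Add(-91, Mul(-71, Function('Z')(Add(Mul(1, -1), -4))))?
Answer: -3073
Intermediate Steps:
Function('Z')(X) = Add(-3, X, Mul(2, Pow(X, 2))) (Function('Z')(X) = Add(-3, Add(Add(Pow(X, 2), Mul(X, X)), X)) = Add(-3, Add(Add(Pow(X, 2), Pow(X, 2)), X)) = Add(-3, Add(Mul(2, Pow(X, 2)), X)) = Add(-3, Add(X, Mul(2, Pow(X, 2)))) = Add(-3, X, Mul(2, Pow(X, 2))))
Add(-91, Mul(-71, Function('Z')(Add(Mul(1, -1), -4)))) = Add(-91, Mul(-71, Add(-3, Add(Mul(1, -1), -4), Mul(2, Pow(Add(Mul(1, -1), -4), 2))))) = Add(-91, Mul(-71, Add(-3, Add(-1, -4), Mul(2, Pow(Add(-1, -4), 2))))) = Add(-91, Mul(-71, Add(-3, -5, Mul(2, Pow(-5, 2))))) = Add(-91, Mul(-71, Add(-3, -5, Mul(2, 25)))) = Add(-91, Mul(-71, Add(-3, -5, 50))) = Add(-91, Mul(-71, 42)) = Add(-91, -2982) = -3073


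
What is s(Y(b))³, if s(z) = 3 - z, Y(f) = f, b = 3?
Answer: 0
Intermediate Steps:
s(Y(b))³ = (3 - 1*3)³ = (3 - 3)³ = 0³ = 0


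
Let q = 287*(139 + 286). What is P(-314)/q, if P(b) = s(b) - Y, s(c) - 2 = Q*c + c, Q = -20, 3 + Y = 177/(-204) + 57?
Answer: 402211/8294300 ≈ 0.048492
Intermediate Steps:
Y = 3613/68 (Y = -3 + (177/(-204) + 57) = -3 + (177*(-1/204) + 57) = -3 + (-59/68 + 57) = -3 + 3817/68 = 3613/68 ≈ 53.132)
q = 121975 (q = 287*425 = 121975)
s(c) = 2 - 19*c (s(c) = 2 + (-20*c + c) = 2 - 19*c)
P(b) = -3477/68 - 19*b (P(b) = (2 - 19*b) - 1*3613/68 = (2 - 19*b) - 3613/68 = -3477/68 - 19*b)
P(-314)/q = (-3477/68 - 19*(-314))/121975 = (-3477/68 + 5966)*(1/121975) = (402211/68)*(1/121975) = 402211/8294300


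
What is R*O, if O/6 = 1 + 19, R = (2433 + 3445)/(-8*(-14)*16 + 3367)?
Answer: 705360/5159 ≈ 136.72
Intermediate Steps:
R = 5878/5159 (R = 5878/(112*16 + 3367) = 5878/(1792 + 3367) = 5878/5159 ≈ 1.1394)
O = 120 (O = 6*(1 + 19) = 6*20 = 120)
R*O = (5878/5159)*120 = 705360/5159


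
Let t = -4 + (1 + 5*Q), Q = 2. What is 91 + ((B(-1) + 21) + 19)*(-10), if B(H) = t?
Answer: -379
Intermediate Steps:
t = 7 (t = -4 + (1 + 5*2) = -4 + (1 + 10) = -4 + 11 = 7)
B(H) = 7
91 + ((B(-1) + 21) + 19)*(-10) = 91 + ((7 + 21) + 19)*(-10) = 91 + (28 + 19)*(-10) = 91 + 47*(-10) = 91 - 470 = -379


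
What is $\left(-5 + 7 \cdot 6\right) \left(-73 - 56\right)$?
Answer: $-4773$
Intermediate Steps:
$\left(-5 + 7 \cdot 6\right) \left(-73 - 56\right) = \left(-5 + 42\right) \left(-129\right) = 37 \left(-129\right) = -4773$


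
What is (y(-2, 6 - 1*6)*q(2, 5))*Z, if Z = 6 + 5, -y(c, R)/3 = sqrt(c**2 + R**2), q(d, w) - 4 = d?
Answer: -396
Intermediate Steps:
q(d, w) = 4 + d
y(c, R) = -3*sqrt(R**2 + c**2) (y(c, R) = -3*sqrt(c**2 + R**2) = -3*sqrt(R**2 + c**2))
Z = 11
(y(-2, 6 - 1*6)*q(2, 5))*Z = ((-3*sqrt((6 - 1*6)**2 + (-2)**2))*(4 + 2))*11 = (-3*sqrt((6 - 6)**2 + 4)*6)*11 = (-3*sqrt(0**2 + 4)*6)*11 = (-3*sqrt(0 + 4)*6)*11 = (-3*sqrt(4)*6)*11 = (-3*2*6)*11 = -6*6*11 = -36*11 = -396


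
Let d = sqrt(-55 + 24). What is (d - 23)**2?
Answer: (23 - I*sqrt(31))**2 ≈ 498.0 - 256.12*I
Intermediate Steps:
d = I*sqrt(31) (d = sqrt(-31) = I*sqrt(31) ≈ 5.5678*I)
(d - 23)**2 = (I*sqrt(31) - 23)**2 = (-23 + I*sqrt(31))**2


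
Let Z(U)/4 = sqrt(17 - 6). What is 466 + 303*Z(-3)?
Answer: 466 + 1212*sqrt(11) ≈ 4485.8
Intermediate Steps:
Z(U) = 4*sqrt(11) (Z(U) = 4*sqrt(17 - 6) = 4*sqrt(11))
466 + 303*Z(-3) = 466 + 303*(4*sqrt(11)) = 466 + 1212*sqrt(11)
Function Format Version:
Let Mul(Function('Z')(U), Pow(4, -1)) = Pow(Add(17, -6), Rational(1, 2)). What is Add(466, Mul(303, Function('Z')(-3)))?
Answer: Add(466, Mul(1212, Pow(11, Rational(1, 2)))) ≈ 4485.8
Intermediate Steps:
Function('Z')(U) = Mul(4, Pow(11, Rational(1, 2))) (Function('Z')(U) = Mul(4, Pow(Add(17, -6), Rational(1, 2))) = Mul(4, Pow(11, Rational(1, 2))))
Add(466, Mul(303, Function('Z')(-3))) = Add(466, Mul(303, Mul(4, Pow(11, Rational(1, 2))))) = Add(466, Mul(1212, Pow(11, Rational(1, 2))))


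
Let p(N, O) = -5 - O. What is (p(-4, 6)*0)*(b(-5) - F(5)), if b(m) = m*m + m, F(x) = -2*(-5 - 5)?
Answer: 0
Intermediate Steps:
F(x) = 20 (F(x) = -2*(-10) = 20)
b(m) = m + m² (b(m) = m² + m = m + m²)
(p(-4, 6)*0)*(b(-5) - F(5)) = ((-5 - 1*6)*0)*(-5*(1 - 5) - 1*20) = ((-5 - 6)*0)*(-5*(-4) - 20) = (-11*0)*(20 - 20) = 0*0 = 0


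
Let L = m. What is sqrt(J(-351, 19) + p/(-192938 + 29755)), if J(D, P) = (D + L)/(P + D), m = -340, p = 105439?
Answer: sqrt(1053110875970245)/27088378 ≈ 1.1980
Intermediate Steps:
L = -340
J(D, P) = (-340 + D)/(D + P) (J(D, P) = (D - 340)/(P + D) = (-340 + D)/(D + P))
sqrt(J(-351, 19) + p/(-192938 + 29755)) = sqrt((-340 - 351)/(-351 + 19) + 105439/(-192938 + 29755)) = sqrt(-691/(-332) + 105439/(-163183)) = sqrt(-1/332*(-691) + 105439*(-1/163183)) = sqrt(691/332 - 105439/163183) = sqrt(77753705/54176756) = sqrt(1053110875970245)/27088378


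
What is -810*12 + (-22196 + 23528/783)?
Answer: -24966700/783 ≈ -31886.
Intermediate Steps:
-810*12 + (-22196 + 23528/783) = -9720 + (-22196 + 23528*(1/783)) = -9720 + (-22196 + 23528/783) = -9720 - 17355940/783 = -24966700/783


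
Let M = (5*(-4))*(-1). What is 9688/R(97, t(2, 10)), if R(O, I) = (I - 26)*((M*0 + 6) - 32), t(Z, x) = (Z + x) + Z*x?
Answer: -2422/39 ≈ -62.103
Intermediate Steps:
M = 20 (M = -20*(-1) = 20)
t(Z, x) = Z + x + Z*x
R(O, I) = 676 - 26*I (R(O, I) = (I - 26)*((20*0 + 6) - 32) = (-26 + I)*((0 + 6) - 32) = (-26 + I)*(6 - 32) = (-26 + I)*(-26) = 676 - 26*I)
9688/R(97, t(2, 10)) = 9688/(676 - 26*(2 + 10 + 2*10)) = 9688/(676 - 26*(2 + 10 + 20)) = 9688/(676 - 26*32) = 9688/(676 - 832) = 9688/(-156) = 9688*(-1/156) = -2422/39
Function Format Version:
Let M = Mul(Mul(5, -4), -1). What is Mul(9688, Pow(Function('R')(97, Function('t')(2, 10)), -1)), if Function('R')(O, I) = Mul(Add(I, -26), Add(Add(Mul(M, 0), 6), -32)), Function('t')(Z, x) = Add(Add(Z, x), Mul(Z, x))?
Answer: Rational(-2422, 39) ≈ -62.103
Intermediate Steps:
M = 20 (M = Mul(-20, -1) = 20)
Function('t')(Z, x) = Add(Z, x, Mul(Z, x))
Function('R')(O, I) = Add(676, Mul(-26, I)) (Function('R')(O, I) = Mul(Add(I, -26), Add(Add(Mul(20, 0), 6), -32)) = Mul(Add(-26, I), Add(Add(0, 6), -32)) = Mul(Add(-26, I), Add(6, -32)) = Mul(Add(-26, I), -26) = Add(676, Mul(-26, I)))
Mul(9688, Pow(Function('R')(97, Function('t')(2, 10)), -1)) = Mul(9688, Pow(Add(676, Mul(-26, Add(2, 10, Mul(2, 10)))), -1)) = Mul(9688, Pow(Add(676, Mul(-26, Add(2, 10, 20))), -1)) = Mul(9688, Pow(Add(676, Mul(-26, 32)), -1)) = Mul(9688, Pow(Add(676, -832), -1)) = Mul(9688, Pow(-156, -1)) = Mul(9688, Rational(-1, 156)) = Rational(-2422, 39)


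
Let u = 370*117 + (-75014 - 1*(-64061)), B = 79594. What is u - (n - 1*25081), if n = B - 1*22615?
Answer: 439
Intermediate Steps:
n = 56979 (n = 79594 - 1*22615 = 79594 - 22615 = 56979)
u = 32337 (u = 43290 + (-75014 + 64061) = 43290 - 10953 = 32337)
u - (n - 1*25081) = 32337 - (56979 - 1*25081) = 32337 - (56979 - 25081) = 32337 - 1*31898 = 32337 - 31898 = 439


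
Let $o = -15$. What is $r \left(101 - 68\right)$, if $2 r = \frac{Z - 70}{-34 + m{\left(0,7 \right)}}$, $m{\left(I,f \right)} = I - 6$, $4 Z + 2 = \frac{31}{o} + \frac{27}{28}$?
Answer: $\frac{1307933}{44800} \approx 29.195$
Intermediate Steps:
$Z = - \frac{1303}{1680}$ ($Z = - \frac{1}{2} + \frac{\frac{31}{-15} + \frac{27}{28}}{4} = - \frac{1}{2} + \frac{31 \left(- \frac{1}{15}\right) + 27 \cdot \frac{1}{28}}{4} = - \frac{1}{2} + \frac{- \frac{31}{15} + \frac{27}{28}}{4} = - \frac{1}{2} + \frac{1}{4} \left(- \frac{463}{420}\right) = - \frac{1}{2} - \frac{463}{1680} = - \frac{1303}{1680} \approx -0.77559$)
$m{\left(I,f \right)} = -6 + I$ ($m{\left(I,f \right)} = I - 6 = -6 + I$)
$r = \frac{118903}{134400}$ ($r = \frac{\left(- \frac{1303}{1680} - 70\right) \frac{1}{-34 + \left(-6 + 0\right)}}{2} = \frac{\left(- \frac{118903}{1680}\right) \frac{1}{-34 - 6}}{2} = \frac{\left(- \frac{118903}{1680}\right) \frac{1}{-40}}{2} = \frac{\left(- \frac{118903}{1680}\right) \left(- \frac{1}{40}\right)}{2} = \frac{1}{2} \cdot \frac{118903}{67200} = \frac{118903}{134400} \approx 0.8847$)
$r \left(101 - 68\right) = \frac{118903 \left(101 - 68\right)}{134400} = \frac{118903}{134400} \cdot 33 = \frac{1307933}{44800}$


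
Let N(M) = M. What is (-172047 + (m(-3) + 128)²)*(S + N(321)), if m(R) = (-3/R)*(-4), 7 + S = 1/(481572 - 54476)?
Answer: -21010857185295/427096 ≈ -4.9195e+7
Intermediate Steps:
S = -2989671/427096 (S = -7 + 1/(481572 - 54476) = -7 + 1/427096 = -2989671/427096 ≈ -7.0000)
m(R) = 12/R (m(R) = -3/R*(-4) = 12/R)
(-172047 + (m(-3) + 128)²)*(S + N(321)) = (-172047 + (12/(-3) + 128)²)*(-2989671/427096 + 321) = (-172047 + (12*(-⅓) + 128)²)*(134108145/427096) = (-172047 + (-4 + 128)²)*(134108145/427096) = (-172047 + 124²)*(134108145/427096) = (-172047 + 15376)*(134108145/427096) = -156671*134108145/427096 = -21010857185295/427096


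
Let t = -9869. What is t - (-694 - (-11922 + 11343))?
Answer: -9754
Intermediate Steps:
t - (-694 - (-11922 + 11343)) = -9869 - (-694 - (-11922 + 11343)) = -9869 - (-694 - 1*(-579)) = -9869 - (-694 + 579) = -9869 - 1*(-115) = -9869 + 115 = -9754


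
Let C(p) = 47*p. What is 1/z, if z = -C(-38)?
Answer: 1/1786 ≈ 0.00055991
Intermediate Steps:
z = 1786 (z = -47*(-38) = -1*(-1786) = 1786)
1/z = 1/1786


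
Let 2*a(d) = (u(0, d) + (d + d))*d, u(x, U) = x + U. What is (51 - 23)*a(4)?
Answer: 672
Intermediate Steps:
u(x, U) = U + x
a(d) = 3*d²/2 (a(d) = (((d + 0) + (d + d))*d)/2 = ((d + 2*d)*d)/2 = ((3*d)*d)/2 = (3*d²)/2 = 3*d²/2)
(51 - 23)*a(4) = (51 - 23)*((3/2)*4²) = 28*((3/2)*16) = 28*24 = 672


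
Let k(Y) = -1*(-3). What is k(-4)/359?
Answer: 3/359 ≈ 0.0083565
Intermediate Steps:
k(Y) = 3
k(-4)/359 = 3/359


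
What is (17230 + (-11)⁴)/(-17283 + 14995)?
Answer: -31871/2288 ≈ -13.930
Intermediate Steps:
(17230 + (-11)⁴)/(-17283 + 14995) = (17230 + 14641)/(-2288) = 31871*(-1/2288) = -31871/2288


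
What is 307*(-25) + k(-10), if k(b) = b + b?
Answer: -7695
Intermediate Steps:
k(b) = 2*b
307*(-25) + k(-10) = 307*(-25) + 2*(-10) = -7675 - 20 = -7695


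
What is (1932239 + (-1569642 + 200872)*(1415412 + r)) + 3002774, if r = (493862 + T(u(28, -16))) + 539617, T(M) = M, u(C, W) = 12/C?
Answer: -23463749299709/7 ≈ -3.3520e+12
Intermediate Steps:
r = 7234356/7 (r = (493862 + 12/28) + 539617 = (493862 + 12*(1/28)) + 539617 = (493862 + 3/7) + 539617 = 3457037/7 + 539617 = 7234356/7 ≈ 1.0335e+6)
(1932239 + (-1569642 + 200872)*(1415412 + r)) + 3002774 = (1932239 + (-1569642 + 200872)*(1415412 + 7234356/7)) + 3002774 = (1932239 - 1368770*17142240/7) + 3002774 = (1932239 - 23463783844800/7) + 3002774 = -23463770319127/7 + 3002774 = -23463749299709/7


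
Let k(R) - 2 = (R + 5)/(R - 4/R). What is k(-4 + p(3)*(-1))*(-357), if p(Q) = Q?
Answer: -12376/15 ≈ -825.07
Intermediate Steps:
k(R) = 2 + (5 + R)/(R - 4/R) (k(R) = 2 + (R + 5)/(R - 4/R) = 2 + (5 + R)/(R - 4/R))
k(-4 + p(3)*(-1))*(-357) = ((-8 + 3*(-4 + 3*(-1))² + 5*(-4 + 3*(-1)))/(-4 + (-4 + 3*(-1))²))*(-357) = ((-8 + 3*(-4 - 3)² + 5*(-4 - 3))/(-4 + (-4 - 3)²))*(-357) = ((-8 + 3*(-7)² + 5*(-7))/(-4 + (-7)²))*(-357) = ((-8 + 3*49 - 35)/(-4 + 49))*(-357) = ((-8 + 147 - 35)/45)*(-357) = ((1/45)*104)*(-357) = (104/45)*(-357) = -12376/15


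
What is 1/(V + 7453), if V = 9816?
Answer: 1/17269 ≈ 5.7907e-5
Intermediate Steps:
1/(V + 7453) = 1/(9816 + 7453) = 1/17269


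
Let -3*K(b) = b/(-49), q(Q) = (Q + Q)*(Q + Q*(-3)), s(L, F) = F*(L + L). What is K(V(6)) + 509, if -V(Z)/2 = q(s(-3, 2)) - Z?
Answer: 25329/49 ≈ 516.92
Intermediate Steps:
s(L, F) = 2*F*L (s(L, F) = F*(2*L) = 2*F*L)
q(Q) = -4*Q**2 (q(Q) = (2*Q)*(Q - 3*Q) = (2*Q)*(-2*Q) = -4*Q**2)
V(Z) = 1152 + 2*Z (V(Z) = -2*(-4*(2*2*(-3))**2 - Z) = -2*(-4*(-12)**2 - Z) = -2*(-4*144 - Z) = -2*(-576 - Z) = 1152 + 2*Z)
K(b) = b/147 (K(b) = -b/(3*(-49)) = -b*(-1)/(3*49) = -(-1)*b/147 = b/147)
K(V(6)) + 509 = (1152 + 2*6)/147 + 509 = (1152 + 12)/147 + 509 = (1/147)*1164 + 509 = 388/49 + 509 = 25329/49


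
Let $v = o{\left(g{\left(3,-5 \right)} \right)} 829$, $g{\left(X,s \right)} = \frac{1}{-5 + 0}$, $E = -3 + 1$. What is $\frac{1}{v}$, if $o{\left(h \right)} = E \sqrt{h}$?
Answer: $\frac{i \sqrt{5}}{1658} \approx 0.0013487 i$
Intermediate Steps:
$E = -2$
$g{\left(X,s \right)} = - \frac{1}{5}$ ($g{\left(X,s \right)} = \frac{1}{-5} = - \frac{1}{5}$)
$o{\left(h \right)} = - 2 \sqrt{h}$
$v = - \frac{1658 i \sqrt{5}}{5}$ ($v = - 2 \sqrt{- \frac{1}{5}} \cdot 829 = - 2 \frac{i \sqrt{5}}{5} \cdot 829 = - \frac{2 i \sqrt{5}}{5} \cdot 829 = - \frac{1658 i \sqrt{5}}{5} \approx - 741.48 i$)
$\frac{1}{v} = \frac{1}{\left(- \frac{1658}{5}\right) i \sqrt{5}} = \frac{i \sqrt{5}}{1658}$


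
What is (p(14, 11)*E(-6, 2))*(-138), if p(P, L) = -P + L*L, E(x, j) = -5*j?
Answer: 147660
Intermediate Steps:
p(P, L) = L² - P (p(P, L) = -P + L² = L² - P)
(p(14, 11)*E(-6, 2))*(-138) = ((11² - 1*14)*(-5*2))*(-138) = ((121 - 14)*(-10))*(-138) = (107*(-10))*(-138) = -1070*(-138) = 147660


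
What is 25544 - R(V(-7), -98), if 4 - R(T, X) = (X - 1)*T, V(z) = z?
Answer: 26233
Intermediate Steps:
R(T, X) = 4 - T*(-1 + X) (R(T, X) = 4 - (X - 1)*T = 4 - (-1 + X)*T = 4 - T*(-1 + X))
25544 - R(V(-7), -98) = 25544 - (4 - 7 - 1*(-7)*(-98)) = 25544 - (4 - 7 - 686) = 25544 - 1*(-689) = 25544 + 689 = 26233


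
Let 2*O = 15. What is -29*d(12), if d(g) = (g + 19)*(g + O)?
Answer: -35061/2 ≈ -17531.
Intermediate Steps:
O = 15/2 (O = (½)*15 = 15/2 ≈ 7.5000)
d(g) = (19 + g)*(15/2 + g) (d(g) = (g + 19)*(g + 15/2) = (19 + g)*(15/2 + g))
-29*d(12) = -29*(285/2 + 12² + (53/2)*12) = -29*(285/2 + 144 + 318) = -29*1209/2 = -35061/2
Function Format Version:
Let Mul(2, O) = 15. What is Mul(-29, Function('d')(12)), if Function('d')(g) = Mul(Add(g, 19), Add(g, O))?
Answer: Rational(-35061, 2) ≈ -17531.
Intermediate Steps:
O = Rational(15, 2) (O = Mul(Rational(1, 2), 15) = Rational(15, 2) ≈ 7.5000)
Function('d')(g) = Mul(Add(19, g), Add(Rational(15, 2), g)) (Function('d')(g) = Mul(Add(g, 19), Add(g, Rational(15, 2))) = Mul(Add(19, g), Add(Rational(15, 2), g)))
Mul(-29, Function('d')(12)) = Mul(-29, Add(Rational(285, 2), Pow(12, 2), Mul(Rational(53, 2), 12))) = Mul(-29, Add(Rational(285, 2), 144, 318)) = Mul(-29, Rational(1209, 2)) = Rational(-35061, 2)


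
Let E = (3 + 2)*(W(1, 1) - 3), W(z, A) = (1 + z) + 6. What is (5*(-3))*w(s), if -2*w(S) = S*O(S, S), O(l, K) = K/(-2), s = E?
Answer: -9375/4 ≈ -2343.8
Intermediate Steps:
W(z, A) = 7 + z
E = 25 (E = (3 + 2)*((7 + 1) - 3) = 5*(8 - 3) = 5*5 = 25)
s = 25
O(l, K) = -K/2 (O(l, K) = K*(-1/2) = -K/2)
w(S) = S**2/4 (w(S) = -S*(-S/2)/2 = -(-1)*S**2/4 = S**2/4)
(5*(-3))*w(s) = (5*(-3))*((1/4)*25**2) = -15*625/4 = -9375/4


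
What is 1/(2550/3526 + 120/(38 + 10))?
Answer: 3526/11365 ≈ 0.31025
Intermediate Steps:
1/(2550/3526 + 120/(38 + 10)) = 1/(2550*(1/3526) + 120/48) = 1/(1275/1763 + (1/48)*120) = 1/(1275/1763 + 5/2) = 1/(11365/3526) = 3526/11365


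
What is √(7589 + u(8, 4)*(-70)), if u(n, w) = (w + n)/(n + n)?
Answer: √30146/2 ≈ 86.813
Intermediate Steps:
u(n, w) = (n + w)/(2*n) (u(n, w) = (n + w)/((2*n)) = (n + w)*(1/(2*n)) = (n + w)/(2*n))
√(7589 + u(8, 4)*(-70)) = √(7589 + ((½)*(8 + 4)/8)*(-70)) = √(7589 + ((½)*(⅛)*12)*(-70)) = √(7589 + (¾)*(-70)) = √(7589 - 105/2) = √(15073/2) = √30146/2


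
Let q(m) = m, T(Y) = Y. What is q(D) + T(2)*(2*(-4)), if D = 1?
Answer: -15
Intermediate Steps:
q(D) + T(2)*(2*(-4)) = 1 + 2*(2*(-4)) = 1 + 2*(-8) = 1 - 16 = -15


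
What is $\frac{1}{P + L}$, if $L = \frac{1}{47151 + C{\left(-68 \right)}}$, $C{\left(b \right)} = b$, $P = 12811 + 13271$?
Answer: $\frac{47083}{1228018807} \approx 3.8341 \cdot 10^{-5}$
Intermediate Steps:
$P = 26082$
$L = \frac{1}{47083}$ ($L = \frac{1}{47151 - 68} = \frac{1}{47083} \approx 2.1239 \cdot 10^{-5}$)
$\frac{1}{P + L} = \frac{1}{26082 + \frac{1}{47083}} = \frac{1}{\frac{1228018807}{47083}} = \frac{47083}{1228018807}$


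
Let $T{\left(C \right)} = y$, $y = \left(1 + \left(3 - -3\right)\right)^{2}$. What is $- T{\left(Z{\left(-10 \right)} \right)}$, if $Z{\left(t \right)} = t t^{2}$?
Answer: $-49$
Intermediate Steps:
$Z{\left(t \right)} = t^{3}$
$y = 49$ ($y = \left(1 + \left(3 + 3\right)\right)^{2} = \left(1 + 6\right)^{2} = 7^{2} = 49$)
$T{\left(C \right)} = 49$
$- T{\left(Z{\left(-10 \right)} \right)} = \left(-1\right) 49 = -49$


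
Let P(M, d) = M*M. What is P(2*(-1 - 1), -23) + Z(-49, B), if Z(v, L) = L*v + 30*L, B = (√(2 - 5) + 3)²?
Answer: -98 - 114*I*√3 ≈ -98.0 - 197.45*I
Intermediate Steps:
P(M, d) = M²
B = (3 + I*√3)² (B = (√(-3) + 3)² = (I*√3 + 3)² = (3 + I*√3)² ≈ 6.0 + 10.392*I)
Z(v, L) = 30*L + L*v
P(2*(-1 - 1), -23) + Z(-49, B) = (2*(-1 - 1))² + (3 + I*√3)²*(30 - 49) = (2*(-2))² + (3 + I*√3)²*(-19) = (-4)² - 19*(3 + I*√3)² = 16 - 19*(3 + I*√3)²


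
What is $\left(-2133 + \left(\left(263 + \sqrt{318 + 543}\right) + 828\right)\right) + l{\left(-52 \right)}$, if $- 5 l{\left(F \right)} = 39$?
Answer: $- \frac{5249}{5} + \sqrt{861} \approx -1020.5$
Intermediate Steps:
$l{\left(F \right)} = - \frac{39}{5}$ ($l{\left(F \right)} = \left(- \frac{1}{5}\right) 39 = - \frac{39}{5}$)
$\left(-2133 + \left(\left(263 + \sqrt{318 + 543}\right) + 828\right)\right) + l{\left(-52 \right)} = \left(-2133 + \left(\left(263 + \sqrt{318 + 543}\right) + 828\right)\right) - \frac{39}{5} = \left(-2133 + \left(\left(263 + \sqrt{861}\right) + 828\right)\right) - \frac{39}{5} = \left(-2133 + \left(1091 + \sqrt{861}\right)\right) - \frac{39}{5} = \left(-1042 + \sqrt{861}\right) - \frac{39}{5} = - \frac{5249}{5} + \sqrt{861}$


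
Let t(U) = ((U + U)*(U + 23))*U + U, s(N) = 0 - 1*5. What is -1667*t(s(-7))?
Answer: -1491965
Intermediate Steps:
s(N) = -5 (s(N) = 0 - 5 = -5)
t(U) = U + 2*U²*(23 + U) (t(U) = ((2*U)*(23 + U))*U + U = (2*U*(23 + U))*U + U = 2*U²*(23 + U) + U = U + 2*U²*(23 + U))
-1667*t(s(-7)) = -(-8335)*(1 + 2*(-5)² + 46*(-5)) = -(-8335)*(1 + 2*25 - 230) = -(-8335)*(1 + 50 - 230) = -(-8335)*(-179) = -1667*895 = -1491965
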